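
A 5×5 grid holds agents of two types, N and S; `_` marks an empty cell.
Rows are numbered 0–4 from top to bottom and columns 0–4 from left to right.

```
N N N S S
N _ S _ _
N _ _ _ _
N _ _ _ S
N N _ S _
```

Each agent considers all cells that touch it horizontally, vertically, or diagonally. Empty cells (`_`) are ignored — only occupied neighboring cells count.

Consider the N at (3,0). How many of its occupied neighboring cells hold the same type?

Occupied neighbors of (3,0): (2,0)=N, (4,0)=N, (4,1)=N.
Same type (N): 3 of 3.

3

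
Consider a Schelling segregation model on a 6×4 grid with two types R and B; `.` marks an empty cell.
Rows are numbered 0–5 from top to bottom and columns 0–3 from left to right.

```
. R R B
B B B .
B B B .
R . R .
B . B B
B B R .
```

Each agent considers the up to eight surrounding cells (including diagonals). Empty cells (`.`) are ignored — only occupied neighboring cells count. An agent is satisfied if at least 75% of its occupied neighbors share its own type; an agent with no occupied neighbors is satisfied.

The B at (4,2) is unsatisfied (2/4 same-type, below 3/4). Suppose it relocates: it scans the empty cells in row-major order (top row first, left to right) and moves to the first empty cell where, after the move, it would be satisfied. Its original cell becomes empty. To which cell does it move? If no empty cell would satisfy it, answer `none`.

(1,3)

Vacating (4,2). Empty cells in order:
  (0,0): 2/3 same-type → still unsatisfied.
  (1,3): 3/4 same-type → satisfied — stop here.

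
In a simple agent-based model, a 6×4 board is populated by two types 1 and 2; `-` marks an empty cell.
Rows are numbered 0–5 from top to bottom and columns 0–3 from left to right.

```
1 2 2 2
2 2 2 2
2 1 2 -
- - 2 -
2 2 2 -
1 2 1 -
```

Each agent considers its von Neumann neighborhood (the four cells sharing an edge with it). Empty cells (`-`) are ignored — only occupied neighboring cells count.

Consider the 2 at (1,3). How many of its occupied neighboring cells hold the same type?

2

Occupied neighbors of (1,3): (0,3)=2, (1,2)=2.
Same type (2): 2 of 2.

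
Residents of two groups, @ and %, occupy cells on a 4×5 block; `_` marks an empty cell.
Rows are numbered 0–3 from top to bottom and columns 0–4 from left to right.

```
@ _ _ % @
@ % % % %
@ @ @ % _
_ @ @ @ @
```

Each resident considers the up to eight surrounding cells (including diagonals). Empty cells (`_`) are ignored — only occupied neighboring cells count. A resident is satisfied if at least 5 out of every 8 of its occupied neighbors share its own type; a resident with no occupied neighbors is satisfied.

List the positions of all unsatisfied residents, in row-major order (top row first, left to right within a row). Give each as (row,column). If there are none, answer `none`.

Row 0: (0,0)@ 1/2 ✗ · (0,3)% 3/4 ✓ · (0,4)@ 0/3 ✗
Row 1: (1,0)@ 3/4 ✓ · (1,1)% 1/6 ✗ · (1,2)% 4/6 ✓ · (1,3)% 4/6 ✓ · (1,4)% 3/4 ✓
Row 2: (2,0)@ 3/4 ✓ · (2,1)@ 5/7 ✓ · (2,2)@ 4/8 ✗ · (2,3)% 3/7 ✗
Row 3: (3,1)@ 4/4 ✓ · (3,2)@ 4/5 ✓ · (3,3)@ 3/4 ✓ · (3,4)@ 1/2 ✗

(0,0), (0,4), (1,1), (2,2), (2,3), (3,4)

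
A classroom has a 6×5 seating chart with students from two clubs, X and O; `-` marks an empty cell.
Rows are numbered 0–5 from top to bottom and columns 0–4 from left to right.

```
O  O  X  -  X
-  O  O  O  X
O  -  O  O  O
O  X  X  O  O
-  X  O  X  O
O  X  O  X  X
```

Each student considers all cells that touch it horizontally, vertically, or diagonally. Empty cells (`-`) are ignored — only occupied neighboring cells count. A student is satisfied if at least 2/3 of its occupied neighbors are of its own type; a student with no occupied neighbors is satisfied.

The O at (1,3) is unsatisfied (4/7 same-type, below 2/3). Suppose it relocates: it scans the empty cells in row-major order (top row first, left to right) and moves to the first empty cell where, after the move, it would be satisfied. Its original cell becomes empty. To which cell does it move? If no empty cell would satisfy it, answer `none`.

(1,0)

Vacating (1,3). Empty cells in order:
  (0,3): 1/4 same-type → still unsatisfied.
  (1,0): 4/4 same-type → satisfied — stop here.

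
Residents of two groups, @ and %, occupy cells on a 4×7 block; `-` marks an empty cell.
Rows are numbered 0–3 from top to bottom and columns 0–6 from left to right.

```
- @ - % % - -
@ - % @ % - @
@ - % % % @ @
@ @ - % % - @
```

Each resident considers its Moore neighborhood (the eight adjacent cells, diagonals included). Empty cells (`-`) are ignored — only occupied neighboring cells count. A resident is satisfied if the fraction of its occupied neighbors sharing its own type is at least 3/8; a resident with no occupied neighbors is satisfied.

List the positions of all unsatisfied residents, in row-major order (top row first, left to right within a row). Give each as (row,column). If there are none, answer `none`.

(1,3)

Row 0: (0,1)@ 1/2 ✓ · (0,3)% 3/4 ✓ · (0,4)% 2/3 ✓
Row 1: (1,0)@ 2/2 ✓ · (1,2)% 3/5 ✓ · (1,3)@ 0/7 ✗ · (1,4)% 4/6 ✓ · (1,6)@ 2/2 ✓
Row 2: (2,0)@ 3/3 ✓ · (2,2)% 3/5 ✓ · (2,3)% 6/7 ✓ · (2,4)% 4/6 ✓ · (2,5)@ 3/6 ✓ · (2,6)@ 3/3 ✓
Row 3: (3,0)@ 2/2 ✓ · (3,1)@ 2/3 ✓ · (3,3)% 4/4 ✓ · (3,4)% 3/4 ✓ · (3,6)@ 2/2 ✓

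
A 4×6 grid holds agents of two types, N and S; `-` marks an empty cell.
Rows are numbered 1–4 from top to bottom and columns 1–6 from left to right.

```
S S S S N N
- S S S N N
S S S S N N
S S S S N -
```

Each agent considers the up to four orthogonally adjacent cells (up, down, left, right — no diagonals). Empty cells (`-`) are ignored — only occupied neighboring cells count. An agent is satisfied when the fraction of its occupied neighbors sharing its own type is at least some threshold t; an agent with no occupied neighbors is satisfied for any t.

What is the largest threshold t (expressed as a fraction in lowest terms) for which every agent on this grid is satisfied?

(1,1)S 1/1
(1,2)S 3/3
(1,3)S 3/3
(1,4)S 2/3
(1,5)N 2/3
(1,6)N 2/2
(2,2)S 3/3
(2,3)S 4/4
(2,4)S 3/4
(2,5)N 3/4
(2,6)N 3/3
(3,1)S 2/2
(3,2)S 4/4
(3,3)S 4/4
(3,4)S 3/4
(3,5)N 3/4
(3,6)N 2/2
(4,1)S 2/2
(4,2)S 3/3
(4,3)S 3/3
(4,4)S 2/3
(4,5)N 1/2
The smallest same-type fraction is 1/2 at (4,5), which reduces to 1/2. Any threshold above that leaves this agent unsatisfied.

1/2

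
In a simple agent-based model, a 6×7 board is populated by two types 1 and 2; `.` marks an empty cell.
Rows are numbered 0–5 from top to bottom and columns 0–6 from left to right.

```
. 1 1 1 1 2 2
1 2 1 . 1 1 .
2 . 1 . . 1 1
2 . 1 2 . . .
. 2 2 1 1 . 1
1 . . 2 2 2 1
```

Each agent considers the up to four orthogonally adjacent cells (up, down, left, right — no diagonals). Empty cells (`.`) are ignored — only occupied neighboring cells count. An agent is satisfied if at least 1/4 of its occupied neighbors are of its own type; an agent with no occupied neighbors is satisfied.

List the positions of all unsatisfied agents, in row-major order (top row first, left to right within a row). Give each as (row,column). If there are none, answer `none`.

(0,1)1 1/2 ✓
(0,2)1 3/3 ✓
(0,3)1 2/2 ✓
(0,4)1 2/3 ✓
(0,5)2 1/3 ✓
(0,6)2 1/1 ✓
(1,0)1 0/2 ✗
(1,1)2 0/3 ✗
(1,2)1 2/3 ✓
(1,4)1 2/2 ✓
(1,5)1 2/3 ✓
(2,0)2 1/2 ✓
(2,2)1 2/2 ✓
(2,5)1 2/2 ✓
(2,6)1 1/1 ✓
(3,0)2 1/1 ✓
(3,2)1 1/3 ✓
(3,3)2 0/2 ✗
(4,1)2 1/1 ✓
(4,2)2 1/3 ✓
(4,3)1 1/4 ✓
(4,4)1 1/2 ✓
(4,6)1 1/1 ✓
(5,0)1 0/0 ✓
(5,3)2 1/2 ✓
(5,4)2 2/3 ✓
(5,5)2 1/2 ✓
(5,6)1 1/2 ✓

(1,0), (1,1), (3,3)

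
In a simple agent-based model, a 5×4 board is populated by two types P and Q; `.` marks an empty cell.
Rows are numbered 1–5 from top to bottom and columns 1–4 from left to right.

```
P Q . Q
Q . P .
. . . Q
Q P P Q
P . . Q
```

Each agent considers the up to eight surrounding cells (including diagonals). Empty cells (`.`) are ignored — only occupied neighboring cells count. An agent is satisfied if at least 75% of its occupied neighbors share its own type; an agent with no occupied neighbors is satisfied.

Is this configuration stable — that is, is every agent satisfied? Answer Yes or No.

(1,1)P 0/2 not
(1,2)Q 1/3 not
(1,4)Q 0/1 not
(2,1)Q 1/2 not
(2,3)P 0/3 not
(3,4)Q 1/3 not
(4,1)Q 0/2 not
(4,2)P 2/3 not
(4,3)P 1/4 not
(4,4)Q 2/3 not
(5,1)P 1/2 not
(5,4)Q 1/2 not
For instance (1,1) has only 0/2 same-type neighbors, below 3/4.

No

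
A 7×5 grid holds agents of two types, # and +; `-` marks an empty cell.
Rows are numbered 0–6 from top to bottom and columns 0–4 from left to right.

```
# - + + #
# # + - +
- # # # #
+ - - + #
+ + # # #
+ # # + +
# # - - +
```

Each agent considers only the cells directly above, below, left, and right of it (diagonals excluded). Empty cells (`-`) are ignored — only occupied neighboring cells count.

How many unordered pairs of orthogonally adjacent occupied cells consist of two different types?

Scan each occupied cell's neighbors to the right and below so each pair is counted once.
Row 0: #(0,0)–#(1,0)= +(0,2)–+(0,3)= +(0,2)–+(1,2)= +(0,3)–#(0,4)≠ #(0,4)–+(1,4)≠  → 2/5 unlike.
Row 1: #(1,0)–#(1,1)= #(1,1)–+(1,2)≠ #(1,1)–#(2,1)= +(1,2)–#(2,2)≠ +(1,4)–#(2,4)≠  → 3/5 unlike.
Row 2: #(2,1)–#(2,2)= #(2,2)–#(2,3)= #(2,3)–#(2,4)= #(2,3)–+(3,3)≠ #(2,4)–#(3,4)=  → 1/5 unlike.
Row 3: +(3,0)–+(4,0)= +(3,3)–#(3,4)≠ +(3,3)–#(4,3)≠ #(3,4)–#(4,4)=  → 2/4 unlike.
Row 4: +(4,0)–+(4,1)= +(4,0)–+(5,0)= +(4,1)–#(4,2)≠ +(4,1)–#(5,1)≠ #(4,2)–#(4,3)= #(4,2)–#(5,2)= #(4,3)–#(4,4)= #(4,3)–+(5,3)≠ #(4,4)–+(5,4)≠  → 4/9 unlike.
Row 5: +(5,0)–#(5,1)≠ +(5,0)–#(6,0)≠ #(5,1)–#(5,2)= #(5,1)–#(6,1)= #(5,2)–+(5,3)≠ +(5,3)–+(5,4)= +(5,4)–+(6,4)=  → 3/7 unlike.
Row 6: #(6,0)–#(6,1)=  → 0/1 unlike.
Total adjacent occupied pairs: 36; unlike-type pairs: 15.

15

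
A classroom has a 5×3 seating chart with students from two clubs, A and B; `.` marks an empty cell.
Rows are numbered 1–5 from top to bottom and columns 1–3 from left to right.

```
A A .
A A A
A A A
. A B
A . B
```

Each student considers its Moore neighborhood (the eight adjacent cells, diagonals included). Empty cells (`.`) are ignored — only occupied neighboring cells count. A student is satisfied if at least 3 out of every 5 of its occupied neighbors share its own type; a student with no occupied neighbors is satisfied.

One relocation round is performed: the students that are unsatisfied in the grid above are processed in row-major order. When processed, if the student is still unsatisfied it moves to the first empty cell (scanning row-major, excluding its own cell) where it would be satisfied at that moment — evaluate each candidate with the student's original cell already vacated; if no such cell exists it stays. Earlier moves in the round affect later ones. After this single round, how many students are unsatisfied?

2

Initially unsatisfied (in order): (4,3), (5,3).
  (4,3): no empty cell satisfies it; stays.
  (5,3): no empty cell satisfies it; stays.
Resulting grid:
A A .
A A A
A A A
. A B
A . B
Unsatisfied now: (4,3), (5,3).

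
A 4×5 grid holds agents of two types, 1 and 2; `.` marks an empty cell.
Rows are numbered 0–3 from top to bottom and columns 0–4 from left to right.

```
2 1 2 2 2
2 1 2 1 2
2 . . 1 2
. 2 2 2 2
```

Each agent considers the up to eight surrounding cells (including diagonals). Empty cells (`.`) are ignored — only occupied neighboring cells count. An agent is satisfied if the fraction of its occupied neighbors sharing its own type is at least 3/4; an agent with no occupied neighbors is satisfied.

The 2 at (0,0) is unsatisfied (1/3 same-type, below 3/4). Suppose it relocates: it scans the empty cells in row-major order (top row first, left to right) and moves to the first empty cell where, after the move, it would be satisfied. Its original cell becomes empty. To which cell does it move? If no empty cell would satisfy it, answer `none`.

(2,1)

Vacating (0,0). Empty cells in order:
  (2,1): 5/6 same-type → satisfied — stop here.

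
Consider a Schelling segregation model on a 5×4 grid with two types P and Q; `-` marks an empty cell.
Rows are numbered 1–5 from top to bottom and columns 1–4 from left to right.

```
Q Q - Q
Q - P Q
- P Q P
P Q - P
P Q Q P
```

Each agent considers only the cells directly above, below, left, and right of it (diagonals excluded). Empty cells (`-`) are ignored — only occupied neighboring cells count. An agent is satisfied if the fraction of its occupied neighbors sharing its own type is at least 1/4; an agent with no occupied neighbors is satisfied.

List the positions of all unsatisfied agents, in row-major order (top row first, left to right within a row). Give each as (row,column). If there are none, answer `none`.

Row 1: (1,1)Q 2/2 satisfied · (1,2)Q 1/1 satisfied · (1,4)Q 1/1 satisfied
Row 2: (2,1)Q 1/1 satisfied · (2,3)P 0/2 not · (2,4)Q 1/3 satisfied
Row 3: (3,2)P 0/2 not · (3,3)Q 0/3 not · (3,4)P 1/3 satisfied
Row 4: (4,1)P 1/2 satisfied · (4,2)Q 1/3 satisfied · (4,4)P 2/2 satisfied
Row 5: (5,1)P 1/2 satisfied · (5,2)Q 2/3 satisfied · (5,3)Q 1/2 satisfied · (5,4)P 1/2 satisfied

(2,3), (3,2), (3,3)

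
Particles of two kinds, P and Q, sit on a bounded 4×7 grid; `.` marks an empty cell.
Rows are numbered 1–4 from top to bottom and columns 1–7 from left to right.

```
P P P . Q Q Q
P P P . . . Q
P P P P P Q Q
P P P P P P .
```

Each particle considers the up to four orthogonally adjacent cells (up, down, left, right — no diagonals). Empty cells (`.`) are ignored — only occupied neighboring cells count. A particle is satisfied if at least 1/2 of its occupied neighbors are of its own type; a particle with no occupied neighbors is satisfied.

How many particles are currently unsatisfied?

1

Row 1: (1,1)P 2/2 satisfied · (1,2)P 3/3 satisfied · (1,3)P 2/2 satisfied · (1,5)Q 1/1 satisfied · (1,6)Q 2/2 satisfied · (1,7)Q 2/2 satisfied
Row 2: (2,1)P 3/3 satisfied · (2,2)P 4/4 satisfied · (2,3)P 3/3 satisfied · (2,7)Q 2/2 satisfied
Row 3: (3,1)P 3/3 satisfied · (3,2)P 4/4 satisfied · (3,3)P 4/4 satisfied · (3,4)P 3/3 satisfied · (3,5)P 2/3 satisfied · (3,6)Q 1/3 not · (3,7)Q 2/2 satisfied
Row 4: (4,1)P 2/2 satisfied · (4,2)P 3/3 satisfied · (4,3)P 3/3 satisfied · (4,4)P 3/3 satisfied · (4,5)P 3/3 satisfied · (4,6)P 1/2 satisfied
Unsatisfied: (3,6) — 1 in total.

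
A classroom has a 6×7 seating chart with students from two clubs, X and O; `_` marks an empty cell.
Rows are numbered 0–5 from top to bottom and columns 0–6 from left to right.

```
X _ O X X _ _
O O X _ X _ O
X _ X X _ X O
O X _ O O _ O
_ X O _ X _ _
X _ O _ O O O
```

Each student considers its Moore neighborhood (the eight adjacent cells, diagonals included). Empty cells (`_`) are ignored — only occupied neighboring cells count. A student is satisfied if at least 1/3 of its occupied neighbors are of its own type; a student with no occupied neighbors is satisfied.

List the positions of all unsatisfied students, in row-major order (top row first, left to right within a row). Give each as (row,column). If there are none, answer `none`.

Row 0: (0,0)X 0/2 not · (0,2)O 1/3 satisfied · (0,3)X 3/4 satisfied · (0,4)X 2/2 satisfied
Row 1: (1,0)O 1/3 satisfied · (1,1)O 2/6 satisfied · (1,2)X 3/5 satisfied · (1,4)X 4/4 satisfied · (1,6)O 1/2 satisfied
Row 2: (2,0)X 1/4 not · (2,2)X 3/5 satisfied · (2,3)X 3/5 satisfied · (2,5)X 1/5 not · (2,6)O 2/3 satisfied
Row 3: (3,0)O 0/3 not · (3,1)X 3/5 satisfied · (3,3)O 2/5 satisfied · (3,4)O 1/4 not · (3,6)O 1/2 satisfied
Row 4: (4,1)X 2/5 satisfied · (4,2)O 2/4 satisfied · (4,4)X 0/4 not
Row 5: (5,0)X 1/1 satisfied · (5,2)O 1/2 satisfied · (5,4)O 1/2 satisfied · (5,5)O 2/3 satisfied · (5,6)O 1/1 satisfied

(0,0), (2,0), (2,5), (3,0), (3,4), (4,4)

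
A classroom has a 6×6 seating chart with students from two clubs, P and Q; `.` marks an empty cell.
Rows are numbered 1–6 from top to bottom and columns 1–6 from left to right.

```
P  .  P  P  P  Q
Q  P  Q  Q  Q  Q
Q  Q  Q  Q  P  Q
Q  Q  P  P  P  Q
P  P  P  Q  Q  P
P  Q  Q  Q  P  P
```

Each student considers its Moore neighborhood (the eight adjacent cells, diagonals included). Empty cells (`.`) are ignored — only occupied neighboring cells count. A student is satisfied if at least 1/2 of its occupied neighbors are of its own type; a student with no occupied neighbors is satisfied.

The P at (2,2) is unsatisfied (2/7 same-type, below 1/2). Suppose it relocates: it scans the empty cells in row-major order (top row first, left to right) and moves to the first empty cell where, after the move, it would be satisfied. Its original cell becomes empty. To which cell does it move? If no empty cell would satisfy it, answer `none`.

Vacating (2,2). Empty cells in order:
  (1,2): 2/4 same-type → satisfied — stop here.

(1,2)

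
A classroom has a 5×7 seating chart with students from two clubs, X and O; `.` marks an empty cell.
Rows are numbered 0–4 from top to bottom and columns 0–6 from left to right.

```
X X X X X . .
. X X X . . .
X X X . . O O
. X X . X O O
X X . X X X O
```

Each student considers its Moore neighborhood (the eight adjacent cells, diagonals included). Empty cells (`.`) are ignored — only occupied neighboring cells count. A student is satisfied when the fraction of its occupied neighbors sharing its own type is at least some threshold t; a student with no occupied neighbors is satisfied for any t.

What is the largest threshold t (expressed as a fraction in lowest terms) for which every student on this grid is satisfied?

2/5

Row 0: (0,0)X 2/2 · (0,1)X 4/4 · (0,2)X 5/5 · (0,3)X 4/4 · (0,4)X 2/2
Row 1: (1,1)X 7/7 · (1,2)X 7/7 · (1,3)X 5/5
Row 2: (2,0)X 3/3 · (2,1)X 6/6 · (2,2)X 6/6 · (2,5)O 3/4 · (2,6)O 3/3
Row 3: (3,1)X 6/6 · (3,2)X 5/5 · (3,4)X 3/5 · (3,5)O 4/7 · (3,6)O 4/5
Row 4: (4,0)X 2/2 · (4,1)X 3/3 · (4,3)X 3/3 · (4,4)X 3/4 · (4,5)X 2/5 · (4,6)O 2/3
The smallest same-type fraction is 2/5 at (4,5), which reduces to 2/5. Any threshold above that leaves this student unsatisfied.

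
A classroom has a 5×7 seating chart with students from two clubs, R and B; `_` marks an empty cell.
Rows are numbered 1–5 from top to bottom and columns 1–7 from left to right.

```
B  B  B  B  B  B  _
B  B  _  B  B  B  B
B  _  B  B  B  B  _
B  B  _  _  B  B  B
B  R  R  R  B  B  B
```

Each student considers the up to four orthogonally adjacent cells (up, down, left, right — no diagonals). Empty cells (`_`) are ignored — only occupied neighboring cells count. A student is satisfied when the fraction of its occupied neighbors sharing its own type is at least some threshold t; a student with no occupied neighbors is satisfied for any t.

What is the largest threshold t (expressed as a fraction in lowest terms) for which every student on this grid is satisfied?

Row 1: (1,1)B 2/2 · (1,2)B 3/3 · (1,3)B 2/2 · (1,4)B 3/3 · (1,5)B 3/3 · (1,6)B 2/2
Row 2: (2,1)B 3/3 · (2,2)B 2/2 · (2,4)B 3/3 · (2,5)B 4/4 · (2,6)B 4/4 · (2,7)B 1/1
Row 3: (3,1)B 2/2 · (3,3)B 1/1 · (3,4)B 3/3 · (3,5)B 4/4 · (3,6)B 3/3
Row 4: (4,1)B 3/3 · (4,2)B 1/2 · (4,5)B 3/3 · (4,6)B 4/4 · (4,7)B 2/2
Row 5: (5,1)B 1/2 · (5,2)R 1/3 · (5,3)R 2/2 · (5,4)R 1/2 · (5,5)B 2/3 · (5,6)B 3/3 · (5,7)B 2/2
The smallest same-type fraction is 1/3 at (5,2), which reduces to 1/3. Any threshold above that leaves this student unsatisfied.

1/3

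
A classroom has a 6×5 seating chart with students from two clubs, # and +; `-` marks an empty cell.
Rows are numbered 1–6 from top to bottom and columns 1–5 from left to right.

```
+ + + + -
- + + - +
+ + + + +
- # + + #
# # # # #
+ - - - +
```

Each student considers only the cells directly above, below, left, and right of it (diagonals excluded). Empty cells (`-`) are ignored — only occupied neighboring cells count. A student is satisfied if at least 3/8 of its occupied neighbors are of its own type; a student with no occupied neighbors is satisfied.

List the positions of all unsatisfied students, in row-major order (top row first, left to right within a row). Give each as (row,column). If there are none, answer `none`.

(4,2), (4,5), (6,1), (6,5)

Row 1: (1,1)+ 1/1 ✓ · (1,2)+ 3/3 ✓ · (1,3)+ 3/3 ✓ · (1,4)+ 1/1 ✓
Row 2: (2,2)+ 3/3 ✓ · (2,3)+ 3/3 ✓ · (2,5)+ 1/1 ✓
Row 3: (3,1)+ 1/1 ✓ · (3,2)+ 3/4 ✓ · (3,3)+ 4/4 ✓ · (3,4)+ 3/3 ✓ · (3,5)+ 2/3 ✓
Row 4: (4,2)# 1/3 ✗ · (4,3)+ 2/4 ✓ · (4,4)+ 2/4 ✓ · (4,5)# 1/3 ✗
Row 5: (5,1)# 1/2 ✓ · (5,2)# 3/3 ✓ · (5,3)# 2/3 ✓ · (5,4)# 2/3 ✓ · (5,5)# 2/3 ✓
Row 6: (6,1)+ 0/1 ✗ · (6,5)+ 0/1 ✗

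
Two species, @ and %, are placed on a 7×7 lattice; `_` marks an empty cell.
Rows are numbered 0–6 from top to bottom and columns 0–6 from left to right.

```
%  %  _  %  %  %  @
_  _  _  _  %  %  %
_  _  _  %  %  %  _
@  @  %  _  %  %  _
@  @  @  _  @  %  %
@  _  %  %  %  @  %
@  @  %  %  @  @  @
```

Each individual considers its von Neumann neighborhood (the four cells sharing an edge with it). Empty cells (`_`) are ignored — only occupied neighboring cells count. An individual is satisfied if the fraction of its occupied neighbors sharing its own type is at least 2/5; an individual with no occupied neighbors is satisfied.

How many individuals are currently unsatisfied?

(0,0)% 1/1 ✓
(0,1)% 1/1 ✓
(0,3)% 1/1 ✓
(0,4)% 3/3 ✓
(0,5)% 2/3 ✓
(0,6)@ 0/2 ✗
(1,4)% 3/3 ✓
(1,5)% 4/4 ✓
(1,6)% 1/2 ✓
(2,3)% 1/1 ✓
(2,4)% 4/4 ✓
(2,5)% 3/3 ✓
(3,0)@ 2/2 ✓
(3,1)@ 2/3 ✓
(3,2)% 0/2 ✗
(3,4)% 2/3 ✓
(3,5)% 3/3 ✓
(4,0)@ 3/3 ✓
(4,1)@ 3/3 ✓
(4,2)@ 1/3 ✗
(4,4)@ 0/3 ✗
(4,5)% 2/4 ✓
(4,6)% 2/2 ✓
(5,0)@ 2/2 ✓
(5,2)% 2/3 ✓
(5,3)% 3/3 ✓
(5,4)% 1/4 ✗
(5,5)@ 1/4 ✗
(5,6)% 1/3 ✗
(6,0)@ 2/2 ✓
(6,1)@ 1/2 ✓
(6,2)% 2/3 ✓
(6,3)% 2/3 ✓
(6,4)@ 1/3 ✗
(6,5)@ 3/3 ✓
(6,6)@ 1/2 ✓
Unsatisfied: (0,6), (3,2), (4,2), (4,4), (5,4), (5,5), (5,6), (6,4) — 8 in total.

8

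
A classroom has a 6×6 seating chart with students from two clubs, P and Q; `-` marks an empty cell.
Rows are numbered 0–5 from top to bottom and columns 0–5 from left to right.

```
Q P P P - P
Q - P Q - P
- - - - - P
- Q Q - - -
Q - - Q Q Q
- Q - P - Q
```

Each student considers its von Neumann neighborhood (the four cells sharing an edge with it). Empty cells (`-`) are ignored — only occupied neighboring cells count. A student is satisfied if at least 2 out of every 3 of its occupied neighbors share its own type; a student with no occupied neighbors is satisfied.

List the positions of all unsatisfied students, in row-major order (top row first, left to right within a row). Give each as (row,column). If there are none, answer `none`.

(0,0), (0,1), (0,3), (1,2), (1,3), (4,3), (5,3)

(0,0)Q 1/2 not
(0,1)P 1/2 not
(0,2)P 3/3 satisfied
(0,3)P 1/2 not
(0,5)P 1/1 satisfied
(1,0)Q 1/1 satisfied
(1,2)P 1/2 not
(1,3)Q 0/2 not
(1,5)P 2/2 satisfied
(2,5)P 1/1 satisfied
(3,1)Q 1/1 satisfied
(3,2)Q 1/1 satisfied
(4,0)Q 0/0 satisfied
(4,3)Q 1/2 not
(4,4)Q 2/2 satisfied
(4,5)Q 2/2 satisfied
(5,1)Q 0/0 satisfied
(5,3)P 0/1 not
(5,5)Q 1/1 satisfied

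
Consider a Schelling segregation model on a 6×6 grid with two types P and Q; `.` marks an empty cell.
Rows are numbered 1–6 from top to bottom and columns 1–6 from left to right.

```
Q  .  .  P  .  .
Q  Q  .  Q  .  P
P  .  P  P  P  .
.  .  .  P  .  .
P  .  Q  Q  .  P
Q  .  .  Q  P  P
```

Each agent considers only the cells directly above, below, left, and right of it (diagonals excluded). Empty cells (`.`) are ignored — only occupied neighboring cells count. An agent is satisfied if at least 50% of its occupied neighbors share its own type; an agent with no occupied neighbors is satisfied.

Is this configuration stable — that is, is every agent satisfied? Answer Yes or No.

No

(1,1)Q 1/1 satisfied
(1,4)P 0/1 not
(2,1)Q 2/3 satisfied
(2,2)Q 1/1 satisfied
(2,4)Q 0/2 not
(2,6)P 0/0 satisfied
(3,1)P 0/1 not
(3,3)P 1/1 satisfied
(3,4)P 3/4 satisfied
(3,5)P 1/1 satisfied
(4,4)P 1/2 satisfied
(5,1)P 0/1 not
(5,3)Q 1/1 satisfied
(5,4)Q 2/3 satisfied
(5,6)P 1/1 satisfied
(6,1)Q 0/1 not
(6,4)Q 1/2 satisfied
(6,5)P 1/2 satisfied
(6,6)P 2/2 satisfied
For instance (1,4) has only 0/1 same-type neighbors, below 1/2.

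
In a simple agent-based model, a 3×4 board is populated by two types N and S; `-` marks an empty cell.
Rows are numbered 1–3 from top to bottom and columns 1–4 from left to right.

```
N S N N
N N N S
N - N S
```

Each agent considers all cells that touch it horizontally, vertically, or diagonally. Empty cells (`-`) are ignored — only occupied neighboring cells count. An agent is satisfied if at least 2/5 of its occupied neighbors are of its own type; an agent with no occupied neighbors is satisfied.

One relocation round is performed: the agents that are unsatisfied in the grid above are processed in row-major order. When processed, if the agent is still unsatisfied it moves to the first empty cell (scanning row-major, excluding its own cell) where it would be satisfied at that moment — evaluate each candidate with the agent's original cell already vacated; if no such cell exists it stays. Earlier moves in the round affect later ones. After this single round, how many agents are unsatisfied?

3

Initially unsatisfied (in order): (1,2), (2,4), (3,4).
  (1,2): no empty cell satisfies it; stays.
  (2,4): no empty cell satisfies it; stays.
  (3,4): no empty cell satisfies it; stays.
Resulting grid:
N S N N
N N N S
N - N S
Unsatisfied now: (1,2), (2,4), (3,4).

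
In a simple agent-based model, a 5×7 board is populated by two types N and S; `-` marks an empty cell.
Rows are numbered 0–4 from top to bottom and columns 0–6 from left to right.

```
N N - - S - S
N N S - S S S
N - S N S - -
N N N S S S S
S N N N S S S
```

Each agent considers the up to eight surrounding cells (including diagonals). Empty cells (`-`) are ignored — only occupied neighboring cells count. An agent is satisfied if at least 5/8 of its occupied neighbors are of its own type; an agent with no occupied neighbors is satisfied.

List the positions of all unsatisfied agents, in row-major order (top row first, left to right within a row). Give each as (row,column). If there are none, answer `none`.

(1,2), (2,2), (2,3), (3,3), (4,0), (4,3)

(0,0)N 3/3 ok
(0,1)N 3/4 ok
(0,4)S 2/2 ok
(0,6)S 2/2 ok
(1,0)N 4/4 ok
(1,1)N 4/6 ok
(1,2)S 1/4 unhappy
(1,4)S 3/4 ok
(1,5)S 5/5 ok
(1,6)S 2/2 ok
(2,0)N 4/4 ok
(2,2)S 2/6 unhappy
(2,3)N 1/7 unhappy
(2,4)S 5/6 ok
(3,0)N 3/4 ok
(3,1)N 5/7 ok
(3,2)N 5/7 ok
(3,3)S 4/8 unhappy
(3,4)S 5/7 ok
(3,5)S 6/6 ok
(3,6)S 3/3 ok
(4,0)S 0/3 unhappy
(4,1)N 4/5 ok
(4,2)N 4/5 ok
(4,3)N 2/5 unhappy
(4,4)S 4/5 ok
(4,5)S 5/5 ok
(4,6)S 3/3 ok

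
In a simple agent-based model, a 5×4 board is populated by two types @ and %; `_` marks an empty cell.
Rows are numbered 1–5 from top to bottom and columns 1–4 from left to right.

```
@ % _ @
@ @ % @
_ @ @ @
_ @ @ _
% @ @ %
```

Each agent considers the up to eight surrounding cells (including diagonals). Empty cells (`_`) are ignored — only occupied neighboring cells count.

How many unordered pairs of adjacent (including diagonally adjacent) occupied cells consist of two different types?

13

Scan each occupied cell's neighbors to the right and below (and the two forward diagonals) so each pair is counted once.
Row 1: @(1,1)–%(1,2)≠ @(1,1)–@(2,1)= @(1,1)–@(2,2)= %(1,2)–@(2,2)≠ %(1,2)–%(2,3)= %(1,2)–@(2,1)≠ @(1,4)–@(2,4)= @(1,4)–%(2,3)≠  → 4/8 unlike.
Row 2: @(2,1)–@(2,2)= @(2,1)–@(3,2)= @(2,2)–%(2,3)≠ @(2,2)–@(3,2)= @(2,2)–@(3,3)= %(2,3)–@(2,4)≠ %(2,3)–@(3,3)≠ %(2,3)–@(3,4)≠ %(2,3)–@(3,2)≠ @(2,4)–@(3,4)= @(2,4)–@(3,3)=  → 5/11 unlike.
Row 3: @(3,2)–@(3,3)= @(3,2)–@(4,2)= @(3,2)–@(4,3)= @(3,3)–@(3,4)= @(3,3)–@(4,3)= @(3,3)–@(4,2)= @(3,4)–@(4,3)=  → 0/7 unlike.
Row 4: @(4,2)–@(4,3)= @(4,2)–@(5,2)= @(4,2)–@(5,3)= @(4,2)–%(5,1)≠ @(4,3)–@(5,3)= @(4,3)–%(5,4)≠ @(4,3)–@(5,2)=  → 2/7 unlike.
Row 5: %(5,1)–@(5,2)≠ @(5,2)–@(5,3)= @(5,3)–%(5,4)≠  → 2/3 unlike.
Total adjacent occupied pairs: 36; unlike-type pairs: 13.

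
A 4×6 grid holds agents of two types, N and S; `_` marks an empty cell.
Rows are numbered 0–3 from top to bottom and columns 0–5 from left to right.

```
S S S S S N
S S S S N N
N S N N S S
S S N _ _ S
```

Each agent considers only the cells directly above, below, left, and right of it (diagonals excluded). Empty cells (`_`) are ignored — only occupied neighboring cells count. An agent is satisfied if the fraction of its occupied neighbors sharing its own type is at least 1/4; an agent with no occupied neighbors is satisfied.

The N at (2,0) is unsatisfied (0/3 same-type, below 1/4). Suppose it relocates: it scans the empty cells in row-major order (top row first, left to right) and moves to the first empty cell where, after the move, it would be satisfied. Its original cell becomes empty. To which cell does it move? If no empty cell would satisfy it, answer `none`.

Vacating (2,0). Empty cells in order:
  (3,3): 2/2 same-type → satisfied — stop here.

(3,3)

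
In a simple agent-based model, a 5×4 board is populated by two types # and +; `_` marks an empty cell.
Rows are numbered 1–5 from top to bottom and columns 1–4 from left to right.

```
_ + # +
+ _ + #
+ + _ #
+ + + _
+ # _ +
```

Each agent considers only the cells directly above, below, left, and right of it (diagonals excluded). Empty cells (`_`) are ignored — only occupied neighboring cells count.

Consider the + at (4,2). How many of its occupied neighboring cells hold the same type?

3

Occupied neighbors of (4,2): (3,2)=+, (5,2)=#, (4,1)=+, (4,3)=+.
Same type (+): 3 of 4.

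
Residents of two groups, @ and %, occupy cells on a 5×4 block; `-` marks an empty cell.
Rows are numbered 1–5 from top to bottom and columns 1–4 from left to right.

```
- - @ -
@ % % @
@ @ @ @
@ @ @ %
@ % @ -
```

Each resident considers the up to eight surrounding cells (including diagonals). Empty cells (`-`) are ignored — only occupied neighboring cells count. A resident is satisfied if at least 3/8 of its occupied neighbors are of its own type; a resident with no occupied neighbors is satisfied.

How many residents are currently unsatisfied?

(1,3)@ 1/3 not
(2,1)@ 2/3 satisfied
(2,2)% 1/6 not
(2,3)% 1/6 not
(2,4)@ 3/4 satisfied
(3,1)@ 4/5 satisfied
(3,2)@ 6/8 satisfied
(3,3)@ 5/8 satisfied
(3,4)@ 3/5 satisfied
(4,1)@ 4/5 satisfied
(4,2)@ 7/8 satisfied
(4,3)@ 5/7 satisfied
(4,4)% 0/4 not
(5,1)@ 2/3 satisfied
(5,2)% 0/5 not
(5,3)@ 2/4 satisfied
Unsatisfied: (1,3), (2,2), (2,3), (4,4), (5,2) — 5 in total.

5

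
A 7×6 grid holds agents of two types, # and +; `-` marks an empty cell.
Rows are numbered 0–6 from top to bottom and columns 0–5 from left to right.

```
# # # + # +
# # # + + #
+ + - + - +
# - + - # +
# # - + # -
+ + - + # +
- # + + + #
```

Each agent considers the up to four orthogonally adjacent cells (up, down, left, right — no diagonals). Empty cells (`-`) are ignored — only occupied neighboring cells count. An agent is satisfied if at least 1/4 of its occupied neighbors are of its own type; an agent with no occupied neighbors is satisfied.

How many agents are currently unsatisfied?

6

(0,0)# 2/2 satisfied
(0,1)# 3/3 satisfied
(0,2)# 2/3 satisfied
(0,3)+ 1/3 satisfied
(0,4)# 0/3 not
(0,5)+ 0/2 not
(1,0)# 2/3 satisfied
(1,1)# 3/4 satisfied
(1,2)# 2/3 satisfied
(1,3)+ 3/4 satisfied
(1,4)+ 1/3 satisfied
(1,5)# 0/3 not
(2,0)+ 1/3 satisfied
(2,1)+ 1/2 satisfied
(2,3)+ 1/1 satisfied
(2,5)+ 1/2 satisfied
(3,0)# 1/2 satisfied
(3,2)+ 0/0 satisfied
(3,4)# 1/2 satisfied
(3,5)+ 1/2 satisfied
(4,0)# 2/3 satisfied
(4,1)# 1/2 satisfied
(4,3)+ 1/2 satisfied
(4,4)# 2/3 satisfied
(5,0)+ 1/2 satisfied
(5,1)+ 1/3 satisfied
(5,3)+ 2/3 satisfied
(5,4)# 1/4 satisfied
(5,5)+ 0/2 not
(6,1)# 0/2 not
(6,2)+ 1/2 satisfied
(6,3)+ 3/3 satisfied
(6,4)+ 1/3 satisfied
(6,5)# 0/2 not
Unsatisfied: (0,4), (0,5), (1,5), (5,5), (6,1), (6,5) — 6 in total.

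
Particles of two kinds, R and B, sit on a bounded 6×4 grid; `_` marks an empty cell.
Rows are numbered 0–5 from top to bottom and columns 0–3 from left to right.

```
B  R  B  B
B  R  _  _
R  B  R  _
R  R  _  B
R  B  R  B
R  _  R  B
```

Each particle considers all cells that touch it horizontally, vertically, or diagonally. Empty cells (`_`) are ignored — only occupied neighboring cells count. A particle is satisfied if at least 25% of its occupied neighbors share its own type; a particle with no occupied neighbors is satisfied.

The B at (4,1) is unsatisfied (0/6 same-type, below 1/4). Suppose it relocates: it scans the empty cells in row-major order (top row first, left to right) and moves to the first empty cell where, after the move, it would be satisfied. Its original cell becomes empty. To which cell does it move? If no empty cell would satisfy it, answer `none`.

Vacating (4,1). Empty cells in order:
  (1,2): 3/6 same-type → satisfied — stop here.

(1,2)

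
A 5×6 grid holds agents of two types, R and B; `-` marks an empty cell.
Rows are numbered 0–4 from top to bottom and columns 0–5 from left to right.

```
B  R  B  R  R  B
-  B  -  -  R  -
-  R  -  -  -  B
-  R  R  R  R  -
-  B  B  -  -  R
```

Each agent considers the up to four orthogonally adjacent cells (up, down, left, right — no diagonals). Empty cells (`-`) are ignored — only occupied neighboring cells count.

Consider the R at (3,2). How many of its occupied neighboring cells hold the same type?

2

Occupied neighbors of (3,2): (4,2)=B, (3,1)=R, (3,3)=R.
Same type (R): 2 of 3.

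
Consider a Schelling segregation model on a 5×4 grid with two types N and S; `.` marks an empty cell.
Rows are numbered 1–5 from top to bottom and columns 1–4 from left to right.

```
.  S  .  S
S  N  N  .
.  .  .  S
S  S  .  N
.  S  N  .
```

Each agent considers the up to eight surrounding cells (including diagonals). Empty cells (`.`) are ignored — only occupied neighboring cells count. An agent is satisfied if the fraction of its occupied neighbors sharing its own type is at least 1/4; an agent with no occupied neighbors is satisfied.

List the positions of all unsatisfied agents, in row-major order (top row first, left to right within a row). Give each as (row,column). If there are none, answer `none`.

(1,2)S 1/3 ✓
(1,4)S 0/1 ✗
(2,1)S 1/2 ✓
(2,2)N 1/3 ✓
(2,3)N 1/4 ✓
(3,4)S 0/2 ✗
(4,1)S 2/2 ✓
(4,2)S 2/3 ✓
(4,4)N 1/2 ✓
(5,2)S 2/3 ✓
(5,3)N 1/3 ✓

(1,4), (3,4)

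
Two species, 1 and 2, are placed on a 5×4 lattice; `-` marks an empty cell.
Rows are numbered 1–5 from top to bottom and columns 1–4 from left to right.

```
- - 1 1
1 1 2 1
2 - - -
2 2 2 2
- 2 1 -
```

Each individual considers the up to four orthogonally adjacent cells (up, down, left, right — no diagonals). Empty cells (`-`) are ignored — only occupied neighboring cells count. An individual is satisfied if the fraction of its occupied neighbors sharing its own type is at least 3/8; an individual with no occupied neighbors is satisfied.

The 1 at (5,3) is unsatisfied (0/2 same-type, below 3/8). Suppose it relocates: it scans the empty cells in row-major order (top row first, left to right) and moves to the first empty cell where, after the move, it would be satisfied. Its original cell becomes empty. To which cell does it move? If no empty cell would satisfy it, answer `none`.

(1,1)

Vacating (5,3). Empty cells in order:
  (1,1): 1/1 same-type → satisfied — stop here.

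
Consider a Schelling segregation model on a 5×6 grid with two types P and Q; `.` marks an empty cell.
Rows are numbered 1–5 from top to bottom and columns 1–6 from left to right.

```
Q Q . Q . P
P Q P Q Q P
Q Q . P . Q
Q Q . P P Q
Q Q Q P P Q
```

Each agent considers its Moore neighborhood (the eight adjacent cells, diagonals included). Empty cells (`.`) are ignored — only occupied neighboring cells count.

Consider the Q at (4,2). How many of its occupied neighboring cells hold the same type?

6

Occupied neighbors of (4,2): (3,1)=Q, (3,2)=Q, (4,1)=Q, (5,1)=Q, (5,2)=Q, (5,3)=Q.
Same type (Q): 6 of 6.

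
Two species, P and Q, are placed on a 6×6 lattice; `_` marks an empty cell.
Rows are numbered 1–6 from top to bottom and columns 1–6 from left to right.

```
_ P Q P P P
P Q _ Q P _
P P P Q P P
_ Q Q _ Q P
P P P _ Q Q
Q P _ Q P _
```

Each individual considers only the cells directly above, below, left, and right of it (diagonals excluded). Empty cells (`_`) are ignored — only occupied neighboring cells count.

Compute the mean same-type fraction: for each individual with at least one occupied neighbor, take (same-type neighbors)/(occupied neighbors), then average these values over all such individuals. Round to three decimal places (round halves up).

0.438

(1,2)P 0/2
(1,3)Q 0/2
(1,4)P 1/3
(1,5)P 3/3
(1,6)P 1/1
(2,1)P 1/2
(2,2)Q 0/3
(2,4)Q 1/3
(2,5)P 2/3
(3,1)P 2/2
(3,2)P 2/4
(3,3)P 1/3
(3,4)Q 1/3
(3,5)P 2/4
(3,6)P 2/2
(4,2)Q 1/3
(4,3)Q 1/3
(4,5)Q 1/3
(4,6)P 1/3
(5,1)P 1/2
(5,2)P 3/4
(5,3)P 1/2
(5,5)Q 2/3
(5,6)Q 1/2
(6,1)Q 0/2
(6,2)P 1/2
(6,4)Q 0/1
(6,5)P 0/2
Sum over 28 individuals: 0/2 + 0/2 + 1/3 + 3/3 + 1/1 + 1/2 + 0/3 + 1/3 + 2/3 + 2/2 + 2/4 + 1/3 + 1/3 + 2/4 + 2/2 + 1/3 + 1/3 + 1/3 + 1/3 + 1/2 + 3/4 + 1/2 + 2/3 + 1/2 + 0/2 + 1/2 + 0/1 + 0/2 = 49/4; mean = 49/4 ÷ 28 = 7/16 = 0.4375 → 0.438.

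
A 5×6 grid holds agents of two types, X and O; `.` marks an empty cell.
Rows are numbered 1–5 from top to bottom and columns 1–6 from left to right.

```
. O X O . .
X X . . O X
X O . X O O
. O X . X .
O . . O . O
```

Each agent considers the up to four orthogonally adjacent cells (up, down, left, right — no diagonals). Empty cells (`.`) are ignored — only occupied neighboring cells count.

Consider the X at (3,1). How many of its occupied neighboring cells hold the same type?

Occupied neighbors of (3,1): (2,1)=X, (3,2)=O.
Same type (X): 1 of 2.

1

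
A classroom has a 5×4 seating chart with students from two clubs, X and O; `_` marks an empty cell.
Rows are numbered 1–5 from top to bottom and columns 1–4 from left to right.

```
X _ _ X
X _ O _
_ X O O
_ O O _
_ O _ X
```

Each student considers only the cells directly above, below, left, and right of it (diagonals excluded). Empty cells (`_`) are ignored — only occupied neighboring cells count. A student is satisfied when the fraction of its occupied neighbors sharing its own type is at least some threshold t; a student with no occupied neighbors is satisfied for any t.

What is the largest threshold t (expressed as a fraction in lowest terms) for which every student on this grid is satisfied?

Row 1: (1,1)X 1/1 · (1,4)X — no occupied neighbors
Row 2: (2,1)X 1/1 · (2,3)O 1/1
Row 3: (3,2)X 0/2 · (3,3)O 3/4 · (3,4)O 1/1
Row 4: (4,2)O 2/3 · (4,3)O 2/2
Row 5: (5,2)O 1/1 · (5,4)X — no occupied neighbors
The smallest same-type fraction is 0/2 at (3,2), which reduces to 0/1. Any threshold above that leaves this student unsatisfied.

0/1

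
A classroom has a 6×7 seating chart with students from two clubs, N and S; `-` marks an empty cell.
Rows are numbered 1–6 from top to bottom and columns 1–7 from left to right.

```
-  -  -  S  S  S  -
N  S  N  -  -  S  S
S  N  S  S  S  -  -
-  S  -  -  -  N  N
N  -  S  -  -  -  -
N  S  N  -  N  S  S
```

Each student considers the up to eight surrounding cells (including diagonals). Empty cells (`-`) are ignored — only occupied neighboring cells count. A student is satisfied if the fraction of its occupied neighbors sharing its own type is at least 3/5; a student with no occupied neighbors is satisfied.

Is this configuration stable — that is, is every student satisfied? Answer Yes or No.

(1,4)S 1/2 not
(1,5)S 3/3 satisfied
(1,6)S 3/3 satisfied
(2,1)N 1/3 not
(2,2)S 2/5 not
(2,3)N 1/5 not
(2,6)S 4/4 satisfied
(2,7)S 2/2 satisfied
(3,1)S 2/4 not
(3,2)N 2/6 not
(3,3)S 3/5 satisfied
(3,4)S 2/3 satisfied
(3,5)S 2/3 satisfied
(4,2)S 3/5 satisfied
(4,6)N 1/2 not
(4,7)N 1/1 satisfied
(5,1)N 1/3 not
(5,3)S 2/3 satisfied
(6,1)N 1/2 not
(6,2)S 1/4 not
(6,3)N 0/2 not
(6,5)N 0/1 not
(6,6)S 1/2 not
(6,7)S 1/1 satisfied
For instance (1,4) has only 1/2 same-type neighbors, below 3/5.

No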